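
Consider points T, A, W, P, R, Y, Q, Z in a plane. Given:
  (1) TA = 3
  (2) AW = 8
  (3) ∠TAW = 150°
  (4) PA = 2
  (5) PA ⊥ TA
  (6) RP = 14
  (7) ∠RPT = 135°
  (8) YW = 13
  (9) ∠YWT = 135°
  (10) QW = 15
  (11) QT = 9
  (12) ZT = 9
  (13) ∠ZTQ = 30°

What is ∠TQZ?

Step 1: By the law of cosines on triangle QTZ: QZ² = 9² + 9² − 2·9·9·cos(30°) = 21.7, so QZ ≈ 4.66.
Step 2: By the inverse law of cosines on triangle TQZ: cos(∠TQZ) = (9² + 4.66² − 9²) / (2·9·4.66) = 21.7/83.86 = 0.2588, so ∠TQZ = 75°.

Therefore, the measure of angle ∠TQZ = 75°.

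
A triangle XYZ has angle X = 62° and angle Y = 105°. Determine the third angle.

By the triangle angle sum property, the three interior angles of any triangle add up to 180°.
We know angle X = 62° and angle Y = 105°, so their sum is 167°.
Therefore angle Z = 180° - 167° = 13°.

13 degrees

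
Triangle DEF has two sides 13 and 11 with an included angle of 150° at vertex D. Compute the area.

Area = (1/2)(13)(11) sin(150°) = (1/2)(13)(11)(1/2) = 143/4

143/4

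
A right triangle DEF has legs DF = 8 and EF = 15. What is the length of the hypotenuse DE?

By the Pythagorean theorem: DE^2 = DF^2 + EF^2
DE^2 = 8^2 + 15^2 = 64 + 225 = 289
DE = sqrt(289) = 17

17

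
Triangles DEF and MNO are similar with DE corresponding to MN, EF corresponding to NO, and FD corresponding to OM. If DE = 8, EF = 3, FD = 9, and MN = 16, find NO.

Similar triangles have proportional sides. Setting up the proportion:
MN / DE = NO / EF
16 / 8 = NO / 3
NO = 3 * 16 / 8 = 6.

6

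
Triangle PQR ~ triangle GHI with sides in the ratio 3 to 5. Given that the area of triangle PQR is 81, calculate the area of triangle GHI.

Area ratio = (3/5)^2 = 9/25. Area of GHI = 81 * 25/9 = 225.

225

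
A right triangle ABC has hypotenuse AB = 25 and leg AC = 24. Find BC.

By the Pythagorean theorem: BC^2 = AB^2 - AC^2
BC^2 = 25^2 - 24^2 = 625 - 576 = 49
BC = sqrt(49) = 7

7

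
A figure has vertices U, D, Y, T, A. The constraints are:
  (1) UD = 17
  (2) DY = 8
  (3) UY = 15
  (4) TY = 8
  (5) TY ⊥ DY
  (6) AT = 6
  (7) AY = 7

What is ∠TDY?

Step 1: By the law of cosines on triangle DYT: DT² = 8² + 8² − 2·8·8·cos(90°) = 128, so DT = 8·√2.
Step 2: By the inverse law of cosines on triangle TDY: cos(∠TDY) = ((8·√2)² + 8² − 8²) / (2·8·√2·8) = 128/181.02 = 0.7071, so ∠TDY = 45°.

Therefore, the measure of angle ∠TDY = 45°.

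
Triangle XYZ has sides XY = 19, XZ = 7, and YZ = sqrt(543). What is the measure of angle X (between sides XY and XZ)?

cos(X) = (19² + 7² - (sqrt(543))²) / (2 × 19 × 7) = -1/2, so X = arccos(-1/2) = 120°.

120°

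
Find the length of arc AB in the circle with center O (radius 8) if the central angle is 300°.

The full circumference is 2πr = 2π(8) = 16*pi.
The arc spans 300° out of 360°, which is a fraction of 5/6.
Arc length = 16*pi × 5/6 = 40*pi/3.

40*pi/3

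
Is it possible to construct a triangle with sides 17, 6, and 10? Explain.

Check the triangle inequality: 6 + 10 = 16 ≤ 17.
Since the sum of two sides does not exceed the third, no triangle can be formed.

No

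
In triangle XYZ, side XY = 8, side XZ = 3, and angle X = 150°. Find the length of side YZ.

When two sides and the included angle are known, the law of cosines gives the third side.
c^2 = a^2 + b^2 - 2ab cos(C) generalizes the Pythagorean theorem to non-right triangles.
Here: YZ^2 = 64 + 9 - 48*(-sqrt(3)/2) = 24*sqrt(3) + 73
YZ = sqrt(24*sqrt(3) + 73)

sqrt(24*sqrt(3) + 73)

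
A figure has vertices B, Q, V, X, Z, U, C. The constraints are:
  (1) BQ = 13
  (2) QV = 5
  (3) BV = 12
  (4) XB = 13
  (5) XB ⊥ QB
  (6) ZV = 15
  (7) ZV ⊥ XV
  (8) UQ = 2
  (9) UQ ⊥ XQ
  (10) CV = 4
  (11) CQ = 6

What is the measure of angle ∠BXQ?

Step 1: By the law of cosines on triangle XBQ: XQ² = 13² + 13² − 2·13·13·cos(90°) = 338, so XQ = 13·√2.
Step 2: By the inverse law of cosines on triangle BXQ: cos(∠BXQ) = (13² + (13·√2)² − 13²) / (2·13·13·√2) = 338/478 = 0.7071, so ∠BXQ = 45°.

Therefore, the measure of angle ∠BXQ = 45°.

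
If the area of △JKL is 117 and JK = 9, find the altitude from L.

Rearranging the area formula Area = (1/2) * base * height:
height = 2 * Area / base = 2 * 117 / 9 = 26.

26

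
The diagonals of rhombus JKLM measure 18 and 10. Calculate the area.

The diagonals of a rhombus divide it into four right triangles.
Each triangle has legs 18/ 2 = 9 and 10/2 = 5, so each has area (1/2)*9*5 = 45/2.
Four such triangles give total area = (d1 * d2) / 2 = 90.

90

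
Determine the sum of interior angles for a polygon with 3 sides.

The sum of interior angles of an n-sided polygon is (n - 2) * 180.
For n = 3: (3 - 2) * 180 = 1 * 180 = 180 degrees.

180 degrees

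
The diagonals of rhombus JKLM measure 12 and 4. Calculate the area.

Area = (12 * 4) / 2 = 48 / 2 = 24

24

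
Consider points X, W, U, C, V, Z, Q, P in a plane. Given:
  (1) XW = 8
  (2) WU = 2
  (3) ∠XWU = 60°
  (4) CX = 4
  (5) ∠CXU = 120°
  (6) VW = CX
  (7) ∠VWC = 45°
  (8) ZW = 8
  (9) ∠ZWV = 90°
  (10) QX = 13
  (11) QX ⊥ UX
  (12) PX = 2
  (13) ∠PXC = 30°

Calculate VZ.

From the given relations: VW = CX = 4.
Step 1: By the law of cosines on triangle VWZ: VZ² = 4² + 8² − 2·4·8·cos(90°) = 80, so VZ = 4·√5.

Therefore, the length of VZ = 4·√5.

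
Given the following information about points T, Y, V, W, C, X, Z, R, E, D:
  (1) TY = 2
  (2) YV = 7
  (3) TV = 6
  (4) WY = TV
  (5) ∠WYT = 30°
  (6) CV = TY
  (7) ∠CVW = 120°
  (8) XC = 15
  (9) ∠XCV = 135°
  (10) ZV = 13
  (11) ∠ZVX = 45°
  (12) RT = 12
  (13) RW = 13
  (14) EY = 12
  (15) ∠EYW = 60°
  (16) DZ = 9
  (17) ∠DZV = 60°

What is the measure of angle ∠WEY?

From the given relations: WY = TV = 6.
Step 1: By the law of cosines on triangle EYW: EW² = 12² + 6² − 2·12·6·cos(60°) = 108, so EW = 6·√3.
Step 2: By the inverse law of cosines on triangle WEY: cos(∠WEY) = ((6·√3)² + 12² − 6²) / (2·6·√3·12) = 216/249.42 = 0.866, so ∠WEY = 30°.

Therefore, the measure of angle ∠WEY = 30°.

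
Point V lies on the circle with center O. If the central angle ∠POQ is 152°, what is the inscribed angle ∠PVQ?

An inscribed angle intercepts an arc from a point on the circle, while the central angle intercepts the same arc from the center.
The inscribed angle is always half the central angle: 152° / 2 = 76°.

76°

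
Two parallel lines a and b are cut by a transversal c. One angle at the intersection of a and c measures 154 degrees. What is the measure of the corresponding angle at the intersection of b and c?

Corresponding angles formed by parallel lines and a transversal are equal.
The given angle is 154 degrees.
The corresponding angle = 154 degrees.

154 degrees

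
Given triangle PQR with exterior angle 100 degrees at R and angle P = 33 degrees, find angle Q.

The exterior angle theorem states that an exterior angle equals the sum of the two non-adjacent interior angles.
So 100 = 33 + angle Q, which gives angle Q = 100 - 33 = 67 degrees.

67 degrees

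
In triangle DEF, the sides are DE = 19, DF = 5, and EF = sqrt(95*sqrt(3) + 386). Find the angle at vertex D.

When all three sides of a triangle are known, the law of cosines can be rearranged to find any angle.
cos(C) = (a² + b² - c²) / (2ab) gives cos(D) = -sqrt(3)/2.
Taking the inverse cosine: D = 150°.

150°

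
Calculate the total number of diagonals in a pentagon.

Total line segments between 5 vertices = C(5,2) = 10.
Subtract the 5 sides: 10 - 5 = 5 diagonals.

5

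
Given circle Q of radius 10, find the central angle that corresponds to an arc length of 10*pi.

θ = 360 × 10*pi / (2π × 10) = 180° (rearranging arc length formula).

180°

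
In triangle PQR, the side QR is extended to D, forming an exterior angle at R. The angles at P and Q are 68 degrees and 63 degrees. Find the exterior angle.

Exterior angle = 68 + 63 = 131 degrees (exterior angle theorem).

131 degrees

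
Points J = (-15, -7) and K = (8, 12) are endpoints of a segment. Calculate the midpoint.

The midpoint is the average of the coordinates:
x: (-15 + 8)/2 = -7/2
y: (-7 + 12)/2 = 5/2
Midpoint = (-7/2, 5/2)

(-7/2, 5/2)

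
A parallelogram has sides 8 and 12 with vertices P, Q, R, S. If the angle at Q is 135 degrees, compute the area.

Area = 8 * 12 * sin(135°) = 96 * sqrt(2)/2 = 48*sqrt(2)

48*sqrt(2)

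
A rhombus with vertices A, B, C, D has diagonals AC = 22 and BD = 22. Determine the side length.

The diagonals of a rhombus bisect each other at right angles.
Half-diagonals: 22/2 = 11 and 22/2 = 11
side = sqrt(11^2 + 11^2)
side = sqrt(121 + 121)
side = sqrt(242) = 11*sqrt(2)

11*sqrt(2)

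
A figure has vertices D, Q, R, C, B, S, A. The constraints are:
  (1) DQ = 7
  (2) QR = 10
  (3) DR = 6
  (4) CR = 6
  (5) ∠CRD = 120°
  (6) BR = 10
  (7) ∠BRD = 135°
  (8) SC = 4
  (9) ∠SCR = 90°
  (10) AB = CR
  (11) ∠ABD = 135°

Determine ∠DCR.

Step 1: By the law of cosines on triangle CRD: CD² = 6² + 6² − 2·6·6·cos(120°) = 108, so CD = 6·√3.
Step 2: By the inverse law of cosines on triangle DCR: cos(∠DCR) = ((6·√3)² + 6² − 6²) / (2·6·√3·6) = 108/124.71 = 0.866, so ∠DCR = 30°.

Therefore, the measure of angle ∠DCR = 30°.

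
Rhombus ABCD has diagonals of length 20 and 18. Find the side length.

Half-diagonals are 10 and 9. side = sqrt(10^2 + 9^2) = sqrt(181)

sqrt(181)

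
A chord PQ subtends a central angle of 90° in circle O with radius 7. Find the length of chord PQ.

Chord length = 2r sin(θ/2)
= 2 × 7 × sin(90°/2)
= 2 × 7 × sin(45°)
= 7*sqrt(2)

7*sqrt(2)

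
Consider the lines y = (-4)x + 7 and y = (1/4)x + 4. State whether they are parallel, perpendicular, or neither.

Slope of line 1: m1 = -4
Slope of line 2: m2 = 1/4
Two lines are perpendicular when the product of their slopes is -1 (negative reciprocals).
m1 * m2 = (-4) * (1/4) = -1, confirming perpendicularity.

Perpendicular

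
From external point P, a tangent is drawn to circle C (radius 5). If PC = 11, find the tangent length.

Let T be the point of tangency. Then CT ⊥ PT (radius ⊥ tangent).
In right triangle CTP: CP² = CT² + PT²
11² = 5² + PT²
PT² = 96, PT = 4*sqrt(6)

4*sqrt(6)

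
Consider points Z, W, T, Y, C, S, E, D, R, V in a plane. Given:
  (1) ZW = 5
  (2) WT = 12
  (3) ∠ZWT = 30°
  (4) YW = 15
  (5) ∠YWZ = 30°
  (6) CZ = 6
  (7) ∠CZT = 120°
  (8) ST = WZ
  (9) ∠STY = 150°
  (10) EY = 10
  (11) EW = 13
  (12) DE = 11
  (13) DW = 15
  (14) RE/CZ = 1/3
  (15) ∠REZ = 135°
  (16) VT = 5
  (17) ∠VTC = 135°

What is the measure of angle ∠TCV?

Step 1: By the law of cosines on triangle ZWT: ZT² = 5² + 12² − 2·5·12·cos(30°) = 65.08, so ZT ≈ 8.07.
Step 2: By the law of cosines on triangle CZT: CT² = 6² + 8.07² − 2·6·8.07·cos(120°) = 149.48, so CT ≈ 12.23.
Step 3: By the law of cosines on triangle CTV: CV² = 12.23² + 5² − 2·12.23·5·cos(135°) = 260.93, so CV ≈ 16.15.
Step 4: By the inverse law of cosines on triangle TCV: cos(∠TCV) = (12.23² + 16.15² − 5²) / (2·12.23·16.15) = 385.41/394.99 = 0.9758, so ∠TCV = 12.64°.

Therefore, the measure of angle ∠TCV = 12.64°.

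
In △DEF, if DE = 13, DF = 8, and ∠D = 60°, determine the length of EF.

Law of cosines: EF^2 = 13^2 + 8^2 - 2(13)(8)cos(60°) = 129, so EF = sqrt(129).

sqrt(129)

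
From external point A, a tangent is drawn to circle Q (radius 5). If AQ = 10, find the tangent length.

Let T be the point of tangency. Then QT ⊥ AT (radius ⊥ tangent).
In right triangle QTA: QA² = QT² + AT²
10² = 5² + AT²
AT² = 75, AT = 5*sqrt(3)

5*sqrt(3)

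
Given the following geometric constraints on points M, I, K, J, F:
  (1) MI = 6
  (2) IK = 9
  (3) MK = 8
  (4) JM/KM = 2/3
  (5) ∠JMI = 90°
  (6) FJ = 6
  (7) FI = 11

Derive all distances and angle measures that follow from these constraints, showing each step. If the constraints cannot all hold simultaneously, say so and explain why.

The constraints are consistent.

From the given relations:
  JM = 2/3·KM = 2/3·8 ≈ 5.33

Step 1: From IM = 6, MJ = 5.33, and ∠IMJ = 90°, by the law of cosines:
  IJ² = IM² + MJ² - 2·IM·MJ·cos(90°) = 36 + 28.44 - 0 = 64.44
  IJ ≈ 8.03

Step 2: From MI = 6, MK = 8, IK = 9, by the inverse law of cosines:
  cos(∠IMK) = (MI² + MK² - IK²) / (2·MI·MK)
  ∠IMK = 78.58°

Step 3: From IK = 9, IM = 6, KM = 8, by the inverse law of cosines:
  cos(∠KIM) = (IK² + IM² - KM²) / (2·IK·IM)
  ∠KIM = 60.61°

Step 4: From KI = 9, KM = 8, IM = 6, by the inverse law of cosines:
  cos(∠IKM) = (KI² + KM² - IM²) / (2·KI·KM)
  ∠IKM = 40.8°

Step 5: From IF = 11, IJ = 8.03, FJ = 6, by the inverse law of cosines:
  cos(∠FIJ) = (IF² + IJ² - FJ²) / (2·IF·IJ)
  ∠FIJ = 32.2°

Step 6: From IJ = 8.03, IM = 6, JM = 5.33, by the inverse law of cosines:
  cos(∠JIM) = (IJ² + IM² - JM²) / (2·IJ·IM)
  ∠JIM = 41.63°

Step 7: From JF = 6, JI = 8.03, FI = 11, by the inverse law of cosines:
  cos(∠FJI) = (JF² + JI² - FI²) / (2·JF·JI)
  ∠FJI = 102.32°

Step 8: From JI = 8.03, JM = 5.33, IM = 6, by the inverse law of cosines:
  cos(∠IJM) = (JI² + JM² - IM²) / (2·JI·JM)
  ∠IJM = 48.37°

Step 9: From FI = 11, FJ = 6, IJ = 8.03, by the inverse law of cosines:
  cos(∠IFJ) = (FI² + FJ² - IJ²) / (2·FI·FJ)
  ∠IFJ = 45.48°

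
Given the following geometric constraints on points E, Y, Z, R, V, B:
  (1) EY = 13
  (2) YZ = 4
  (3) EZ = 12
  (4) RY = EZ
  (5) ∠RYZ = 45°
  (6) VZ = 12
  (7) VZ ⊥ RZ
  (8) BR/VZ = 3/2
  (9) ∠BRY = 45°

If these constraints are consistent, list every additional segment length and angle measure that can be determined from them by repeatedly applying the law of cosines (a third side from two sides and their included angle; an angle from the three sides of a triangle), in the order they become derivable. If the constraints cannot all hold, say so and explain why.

The constraints are consistent. Derivable facts, in order:
After 1 step:
- YB ≈ 12.75
- ZR ≈ 9.6
- ∠EYZ = 66.78°
- ∠EZY = 95.38°
- ∠YEZ = 17.84°
After 2 steps:
- RV ≈ 15.37
- ∠BYR = 93.27°
- ∠RBY = 41.73°
- ∠RZY = 117.86°
- ∠YRZ = 17.14°
After 3 steps:
- ∠RVZ = 38.65°
- ∠VRZ = 51.35°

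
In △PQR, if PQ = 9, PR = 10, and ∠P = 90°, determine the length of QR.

By the law of cosines: QR^2 = PQ^2 + PR^2 - 2*PQ*PR*cos(P)
QR^2 = 9^2 + 10^2 - 2*9*10*cos(90°)
QR^2 = 81 + 100 - 180*(0)
QR^2 = 181
QR = sqrt(181)

sqrt(181)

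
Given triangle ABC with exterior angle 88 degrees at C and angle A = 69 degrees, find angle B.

By the exterior angle theorem: exterior angle = sum of remote interior angles.
88 = 69 + angle B
angle B = 88 - 69 = 19 degrees

19 degrees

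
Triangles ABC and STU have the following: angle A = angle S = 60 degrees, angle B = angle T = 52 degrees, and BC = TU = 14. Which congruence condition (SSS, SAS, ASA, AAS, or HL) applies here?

Consider the given information: angle A = angle S = 60 degrees, angle B = angle T = 52 degrees, and BC = TU = 14
This is not SAS or ASA: SAS requires two sides and the included angle between them. ASA requires two angles and the side between them.
The correct criterion is AAS. Two pairs of corresponding angles and a non-included side are equal (Angle-Angle-Side).

AAS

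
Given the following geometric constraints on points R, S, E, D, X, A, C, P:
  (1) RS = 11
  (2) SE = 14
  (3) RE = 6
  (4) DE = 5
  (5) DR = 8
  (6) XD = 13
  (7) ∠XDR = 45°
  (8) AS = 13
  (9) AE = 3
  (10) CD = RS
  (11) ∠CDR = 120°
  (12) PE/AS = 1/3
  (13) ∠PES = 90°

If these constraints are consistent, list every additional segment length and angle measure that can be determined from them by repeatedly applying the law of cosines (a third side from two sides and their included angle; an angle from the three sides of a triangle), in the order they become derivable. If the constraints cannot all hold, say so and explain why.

The constraints are consistent. Derivable facts, in order:
After 1 step:
- RC ≈ 16.52
- RX ≈ 9.27
- SP ≈ 14.66
- ∠AES = 64.62°
- ∠ASE = 12.03°
- ∠DER = 92.87°
- ∠DRE = 38.62°
- ∠EAS = 103.34°
- ∠EDR = 48.51°
- ∠ERS = 107.18°
- ∠ESR = 24.17°
- ∠RES = 48.65°
After 2 steps:
- ∠CRD = 35.21°
- ∠DCR = 24.79°
- ∠DRX = 97.39°
- ∠DXR = 37.61°
- ∠EPS = 72.8°
- ∠ESP = 17.2°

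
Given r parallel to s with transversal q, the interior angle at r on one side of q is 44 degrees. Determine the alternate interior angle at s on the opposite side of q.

Alternate interior angles formed by parallel lines and a transversal are equal.
The given angle is 44 degrees.
The alternate interior angle = 44 degrees.

44 degrees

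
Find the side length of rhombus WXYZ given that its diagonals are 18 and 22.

Half-diagonals are 9 and 11. side = sqrt(9^2 + 11^2) = sqrt(202)

sqrt(202)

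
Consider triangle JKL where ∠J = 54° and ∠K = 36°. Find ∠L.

By the triangle angle sum property, the three interior angles of any triangle add up to 180°.
We know angle J = 54° and angle K = 36°, so their sum is 90°.
Therefore angle L = 180° - 90° = 90°.

90 degrees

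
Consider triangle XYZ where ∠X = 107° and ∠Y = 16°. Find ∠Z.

The interior angles sum to 180°: angle Z = 180 - 107 - 16 = 57°.
The triangle is obtuse (angles 107°, 16°, 57°).

57 degrees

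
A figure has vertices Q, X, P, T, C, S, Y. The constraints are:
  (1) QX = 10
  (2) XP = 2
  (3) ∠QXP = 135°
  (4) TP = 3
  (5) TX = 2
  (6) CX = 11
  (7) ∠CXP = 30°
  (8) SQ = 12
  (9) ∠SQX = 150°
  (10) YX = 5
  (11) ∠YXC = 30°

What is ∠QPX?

Step 1: By the law of cosines on triangle PXQ: PQ² = 2² + 10² − 2·2·10·cos(135°) = 132.28, so PQ ≈ 11.5.
Step 2: By the inverse law of cosines on triangle QPX: cos(∠QPX) = (11.5² + 2² − 10²) / (2·11.5·2) = 36.28/46.01 = 0.7887, so ∠QPX = 37.94°.

Therefore, the measure of angle ∠QPX = 37.94°.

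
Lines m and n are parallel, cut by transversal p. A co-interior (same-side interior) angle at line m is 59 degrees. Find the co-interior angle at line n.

Co-interior angles (same-side interior) formed by parallel lines and a transversal are supplementary (sum to 180 degrees).
The given angle is 59 degrees.
The co-interior angle = 180 - 59 = 121 degrees.

121 degrees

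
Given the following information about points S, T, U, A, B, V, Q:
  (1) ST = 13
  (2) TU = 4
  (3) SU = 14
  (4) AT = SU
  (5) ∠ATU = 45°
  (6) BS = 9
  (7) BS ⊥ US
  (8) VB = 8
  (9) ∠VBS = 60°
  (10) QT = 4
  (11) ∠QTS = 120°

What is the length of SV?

Step 1: By the law of cosines on triangle SBV: SV² = 9² + 8² − 2·9·8·cos(60°) = 73, so SV = √73.

Therefore, the length of SV = √73.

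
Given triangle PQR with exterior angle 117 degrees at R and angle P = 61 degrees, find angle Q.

The exterior angle theorem states that an exterior angle equals the sum of the two non-adjacent interior angles.
So 117 = 61 + angle Q, which gives angle Q = 117 - 61 = 56 degrees.

56 degrees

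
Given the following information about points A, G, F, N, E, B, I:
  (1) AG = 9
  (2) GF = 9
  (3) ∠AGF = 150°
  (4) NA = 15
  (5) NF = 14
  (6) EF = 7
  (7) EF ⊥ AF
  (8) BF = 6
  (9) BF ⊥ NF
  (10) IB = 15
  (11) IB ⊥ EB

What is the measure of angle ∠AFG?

Step 1: By the law of cosines on triangle FGA: FA² = 9² + 9² − 2·9·9·cos(150°) = 302.3, so FA ≈ 17.39.
Step 2: By the inverse law of cosines on triangle AFG: cos(∠AFG) = (17.39² + 9² − 9²) / (2·17.39·9) = 302.3/312.96 = 0.9659, so ∠AFG = 15°.

Therefore, the measure of angle ∠AFG = 15°.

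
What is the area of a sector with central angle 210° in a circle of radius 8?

The full circle has area πr² = π(8)² = 64*pi.
The sector covers 210° out of 360°, a fraction of 7/12.
Sector area = 64*pi × 7/12 = 112*pi/3.

112*pi/3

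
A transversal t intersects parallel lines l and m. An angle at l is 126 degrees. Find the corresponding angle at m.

When a transversal crosses parallel lines, angles in the same position at each intersection are called corresponding angles.
These are always equal, so the answer is 126 degrees.

126 degrees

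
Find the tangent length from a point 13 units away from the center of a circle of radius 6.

The tangent, radius, and line from the external point to the center form a right triangle.
The right angle is where the tangent meets the radius.
By the Pythagorean theorem: tangent² + 6² = 13²
tangent² = 169 - 36 = 133
tangent = sqrt(133)

sqrt(133)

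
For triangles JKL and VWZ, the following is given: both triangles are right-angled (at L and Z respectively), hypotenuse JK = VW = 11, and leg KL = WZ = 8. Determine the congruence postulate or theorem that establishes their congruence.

Consider the given information: both triangles are right-angled (at L and Z respectively), hypotenuse JK = VW = 11, and leg KL = WZ = 8
This is not SAS or ASA: SAS requires two sides and the included angle between them. ASA requires two angles and the side between them.
The correct criterion is HL. The hypotenuse and one leg of two right triangles are equal (Hypotenuse-Leg).

HL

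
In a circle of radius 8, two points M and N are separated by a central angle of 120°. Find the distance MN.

Chord length = 2r sin(θ/2)
= 2 × 8 × sin(120°/2)
= 2 × 8 × sin(60°)
= 8*sqrt(3)

8*sqrt(3)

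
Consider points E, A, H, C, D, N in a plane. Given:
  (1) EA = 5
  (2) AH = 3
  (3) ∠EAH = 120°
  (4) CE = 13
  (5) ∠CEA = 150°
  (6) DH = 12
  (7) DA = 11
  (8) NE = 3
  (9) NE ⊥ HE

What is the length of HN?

Step 1: By the law of cosines on triangle EAH: EH² = 5² + 3² − 2·5·3·cos(120°) = 49, so EH = 7.
Step 2: By the law of cosines on triangle HEN: HN² = 7² + 3² − 2·7·3·cos(90°) = 58, so HN = √58.

Therefore, the length of HN = √58.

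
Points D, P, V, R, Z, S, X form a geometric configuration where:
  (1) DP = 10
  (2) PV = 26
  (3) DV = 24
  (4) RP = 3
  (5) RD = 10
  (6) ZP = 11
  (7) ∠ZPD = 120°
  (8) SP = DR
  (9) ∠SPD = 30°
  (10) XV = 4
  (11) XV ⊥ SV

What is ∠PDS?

From the given relations: SP = DR = 10.
Step 1: By the law of cosines on triangle DPS: DS² = 10² + 10² − 2·10·10·cos(30°) = 26.79, so DS ≈ 5.18.
Step 2: By the inverse law of cosines on triangle PDS: cos(∠PDS) = (10² + 5.18² − 10²) / (2·10·5.18) = 26.79/103.53 = 0.2588, so ∠PDS = 75°.

Therefore, the measure of angle ∠PDS = 75°.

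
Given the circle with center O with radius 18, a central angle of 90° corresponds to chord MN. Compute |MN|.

Chord = 2(18) sin(45°) = 18*sqrt(2)

18*sqrt(2)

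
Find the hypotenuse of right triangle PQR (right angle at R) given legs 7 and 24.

In a right triangle, the square of the hypotenuse equals the sum of the squares of the two legs.
The legs are 7 and 24, so the hypotenuse = sqrt(49 + 576) = sqrt(625) = 25.

25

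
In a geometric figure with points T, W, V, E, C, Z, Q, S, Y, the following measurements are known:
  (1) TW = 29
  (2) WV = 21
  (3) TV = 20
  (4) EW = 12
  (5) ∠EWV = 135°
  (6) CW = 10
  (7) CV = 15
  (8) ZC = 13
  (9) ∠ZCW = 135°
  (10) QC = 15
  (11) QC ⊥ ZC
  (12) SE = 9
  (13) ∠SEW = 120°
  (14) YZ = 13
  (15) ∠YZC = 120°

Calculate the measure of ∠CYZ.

Step 1: By the law of cosines on triangle YZC: YC² = 13² + 13² − 2·13·13·cos(120°) = 507, so YC = 13·√3.
Step 2: By the inverse law of cosines on triangle CYZ: cos(∠CYZ) = ((13·√3)² + 13² − 13²) / (2·13·√3·13) = 507/585.43 = 0.866, so ∠CYZ = 30°.

Therefore, the measure of angle ∠CYZ = 30°.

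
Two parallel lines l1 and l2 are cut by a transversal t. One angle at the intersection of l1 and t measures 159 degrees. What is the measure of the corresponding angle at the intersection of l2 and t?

When a transversal crosses parallel lines, angles in the same position at each intersection are called corresponding angles.
These are always equal, so the answer is 159 degrees.

159 degrees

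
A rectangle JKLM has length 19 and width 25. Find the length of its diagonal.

d = sqrt(19^2 + 25^2) = sqrt(986)

sqrt(986)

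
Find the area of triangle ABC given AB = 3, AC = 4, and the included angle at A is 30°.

Area = (1/2) * AB * AC * sin(A)
Area = (1/2) * 3 * 4 * sin(30°)
Area = (1/2) * 3 * 4 * 1/2
Area = 3

3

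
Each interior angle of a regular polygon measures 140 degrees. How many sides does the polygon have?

The exterior angle is the supplement of the interior angle: 180 - 140 = 40 degrees.
Since the exterior angles of any convex polygon sum to 360 degrees, the number of sides is 360 / 40 = 9.

9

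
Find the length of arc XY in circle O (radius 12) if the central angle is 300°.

The full circumference is 2πr = 2π(12) = 24*pi.
The arc spans 300° out of 360°, which is a fraction of 5/6.
Arc length = 24*pi × 5/6 = 20*pi.

20*pi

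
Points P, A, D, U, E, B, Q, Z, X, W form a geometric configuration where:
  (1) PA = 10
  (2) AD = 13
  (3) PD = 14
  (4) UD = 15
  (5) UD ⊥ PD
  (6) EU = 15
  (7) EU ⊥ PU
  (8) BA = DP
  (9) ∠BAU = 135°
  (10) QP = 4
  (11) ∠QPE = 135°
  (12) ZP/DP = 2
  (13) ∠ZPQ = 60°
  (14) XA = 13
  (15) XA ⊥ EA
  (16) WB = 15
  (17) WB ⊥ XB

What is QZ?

From the given relations: ZP = 2·DP = 2·14 = 28.
Step 1: By the law of cosines on triangle QPZ: QZ² = 4² + 28² − 2·4·28·cos(60°) = 688, so QZ = 4·√43.

Therefore, the length of QZ = 4·√43.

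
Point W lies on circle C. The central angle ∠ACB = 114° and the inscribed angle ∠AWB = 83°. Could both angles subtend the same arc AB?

By the inscribed angle theorem, the inscribed angle for a central angle of 114° should be 114° / 2 = 57°.
The given inscribed angle is 83°, which does not equal 57°.
Therefore, no, they do not correspond to the same arc.

No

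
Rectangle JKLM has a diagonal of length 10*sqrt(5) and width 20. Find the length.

Using the Pythagorean theorem: d^2 = a^2 + b^2
b^2 = d^2 - a^2
b^2 = 500 - 400
b^2 = 100
b = sqrt(100) = 10

10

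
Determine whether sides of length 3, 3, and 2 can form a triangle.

Sort the sides: 2, 3, 3.
It suffices to check that the sum of the two smallest exceeds the largest:
2 + 3 = 5 > 3. ✓
Yes, a valid triangle can be formed.

Yes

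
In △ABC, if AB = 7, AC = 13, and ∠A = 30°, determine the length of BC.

When two sides and the included angle are known, the law of cosines gives the third side.
c^2 = a^2 + b^2 - 2ab cos(C) generalizes the Pythagorean theorem to non-right triangles.
Here: BC^2 = 49 + 169 - 182*(sqrt(3)/2) = 218 - 91*sqrt(3)
BC = sqrt(218 - 91*sqrt(3))

sqrt(218 - 91*sqrt(3))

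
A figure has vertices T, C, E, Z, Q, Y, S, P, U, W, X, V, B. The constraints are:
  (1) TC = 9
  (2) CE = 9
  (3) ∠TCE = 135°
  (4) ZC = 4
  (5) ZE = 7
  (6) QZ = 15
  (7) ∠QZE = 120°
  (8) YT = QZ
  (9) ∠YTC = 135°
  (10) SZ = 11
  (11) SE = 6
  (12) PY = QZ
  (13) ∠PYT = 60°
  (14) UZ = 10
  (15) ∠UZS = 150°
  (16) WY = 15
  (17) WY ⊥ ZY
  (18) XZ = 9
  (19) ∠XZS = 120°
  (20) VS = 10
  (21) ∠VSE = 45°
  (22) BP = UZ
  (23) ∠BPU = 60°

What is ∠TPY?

From the given relations: PY = QZ = 15; YT = QZ = 15.
Step 1: By the law of cosines on triangle PYT: PT² = 15² + 15² − 2·15·15·cos(60°) = 225, so PT = 15.
Step 2: By the inverse law of cosines on triangle TPY: cos(∠TPY) = (15² + 15² − 15²) / (2·15·15) = 225/450 = 0.5, so ∠TPY = 60°.

Therefore, the measure of angle ∠TPY = 60°.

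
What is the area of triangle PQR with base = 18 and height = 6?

Area = (1/2) * base * height
Area = (1/2) * 18 * 6
Area = 54

54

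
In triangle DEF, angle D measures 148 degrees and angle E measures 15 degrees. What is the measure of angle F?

The interior angles sum to 180°: angle F = 180 - 148 - 15 = 17°.
The triangle is obtuse (angles 148°, 15°, 17°).

17 degrees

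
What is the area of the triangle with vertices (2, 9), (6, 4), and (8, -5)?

Using the Shoelace formula for a triangle:
Area = (1/2)|x0(y1 - y2) + x1(y2 - y0) + x2(y0 - y1)|
Area = (1/2)|2(4 - -5) + 6(-5 - 9) + 8(9 - 4)|
Area = (1/2)|18 + -84 + 40|
Area = (1/2)|-26|
Area = (1/2)(26)
Area = 13

13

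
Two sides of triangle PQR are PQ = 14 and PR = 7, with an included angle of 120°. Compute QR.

When two sides and the included angle are known, the law of cosines gives the third side.
c^2 = a^2 + b^2 - 2ab cos(C) generalizes the Pythagorean theorem to non-right triangles.
Here: QR^2 = 196 + 49 - 196*(-1/2) = 343
QR = 7*sqrt(7)

7*sqrt(7)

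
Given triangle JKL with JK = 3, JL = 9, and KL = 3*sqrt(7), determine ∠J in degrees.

When all three sides of a triangle are known, the law of cosines can be rearranged to find any angle.
cos(C) = (a² + b² - c²) / (2ab) gives cos(J) = 1/2.
Taking the inverse cosine: J = 60°.

60°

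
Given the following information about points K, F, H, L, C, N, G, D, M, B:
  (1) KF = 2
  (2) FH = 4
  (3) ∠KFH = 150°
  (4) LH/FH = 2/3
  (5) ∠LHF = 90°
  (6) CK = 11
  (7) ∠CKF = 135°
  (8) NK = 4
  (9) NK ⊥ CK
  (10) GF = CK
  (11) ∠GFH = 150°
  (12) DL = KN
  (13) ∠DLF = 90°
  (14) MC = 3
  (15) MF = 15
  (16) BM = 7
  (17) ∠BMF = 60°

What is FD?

From the given relations: LH = 2/3·FH = 2/3·4 ≈ 2.67; DL = KN = 4.
Step 1: By the law of cosines on triangle LHF: LF² = 2.67² + 4² − 2·2.67·4·cos(90°) = 23.11, so LF = 4/3·√13.
Step 2: By the law of cosines on triangle FLD: FD² = (4/3·√13)² + 4² − 2·4/3·√13·4·cos(90°) = 39.11, so FD = 4/3·√22.

Therefore, the length of FD = 4/3·√22.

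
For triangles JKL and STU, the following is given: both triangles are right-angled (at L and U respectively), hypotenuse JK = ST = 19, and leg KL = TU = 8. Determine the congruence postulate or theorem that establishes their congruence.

The given information matches HL: The hypotenuse and one leg of two right triangles are equal (Hypotenuse-Leg).

HL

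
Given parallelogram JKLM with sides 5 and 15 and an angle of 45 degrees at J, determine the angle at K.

In a parallelogram, consecutive angles are supplementary (sum to 180°).
angle K = 180 - angle J
angle K = 180 - 45
angle K = 135 degrees

135 degrees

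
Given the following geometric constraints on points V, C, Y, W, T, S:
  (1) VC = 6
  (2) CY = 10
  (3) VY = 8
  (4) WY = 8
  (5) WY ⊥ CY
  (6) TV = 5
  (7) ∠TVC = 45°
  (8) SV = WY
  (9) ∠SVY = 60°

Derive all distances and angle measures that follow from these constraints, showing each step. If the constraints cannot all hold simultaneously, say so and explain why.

The constraints are consistent.

From the given relations:
  SV = WY = 8

Step 1: From CY = 10, YW = 8, and ∠CYW = 90°, by the law of cosines:
  CW² = CY² + YW² - 2·CY·YW·cos(90°) = 100 + 64 - 0 = 164
  CW = 2·√41

Step 2: From CV = 6, VT = 5, and ∠CVT = 45°, by the law of cosines:
  CT² = CV² + VT² - 2·CV·VT·cos(45°) = 36 + 25 - 42.43 = 18.57
  CT ≈ 4.31

Step 3: From YV = 8, VS = 8, and ∠YVS = 60°, by the law of cosines:
  YS² = YV² + VS² - 2·YV·VS·cos(60°) = 64 + 64 - 64 = 64
  YS = 8

Step 4: From VC = 6, VY = 8, CY = 10, by the inverse law of cosines:
  cos(∠CVY) = (VC² + VY² - CY²) / (2·VC·VY)
  ∠CVY = 90°

Step 5: From CV = 6, CY = 10, VY = 8, by the inverse law of cosines:
  cos(∠VCY) = (CV² + CY² - VY²) / (2·CV·CY)
  ∠VCY = 53.13°

Step 6: From YC = 10, YV = 8, CV = 6, by the inverse law of cosines:
  cos(∠CYV) = (YC² + YV² - CV²) / (2·YC·YV)
  ∠CYV = 36.87°

Step 7: From CT = 4.31, CV = 6, TV = 5, by the inverse law of cosines:
  cos(∠TCV) = (CT² + CV² - TV²) / (2·CT·CV)
  ∠TCV = 55.12°

Step 8: From CW = 2·√41, CY = 10, WY = 8, by the inverse law of cosines:
  cos(∠WCY) = (CW² + CY² - WY²) / (2·CW·CY)
  ∠WCY = 38.66°

Step 9: From YS = 8, YV = 8, SV = 8, by the inverse law of cosines:
  cos(∠SYV) = (YS² + YV² - SV²) / (2·YS·YV)
  ∠SYV = 60°

Step 10: From WC = 2·√41, WY = 8, CY = 10, by the inverse law of cosines:
  cos(∠CWY) = (WC² + WY² - CY²) / (2·WC·WY)
  ∠CWY = 51.34°

Step 11: From TC = 4.31, TV = 5, CV = 6, by the inverse law of cosines:
  cos(∠CTV) = (TC² + TV² - CV²) / (2·TC·TV)
  ∠CTV = 79.88°

Step 12: From SV = 8, SY = 8, VY = 8, by the inverse law of cosines:
  cos(∠VSY) = (SV² + SY² - VY²) / (2·SV·SY)
  ∠VSY = 60°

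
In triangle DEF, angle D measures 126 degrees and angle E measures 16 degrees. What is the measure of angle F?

By the triangle angle sum property, the three interior angles of any triangle add up to 180°.
We know angle D = 126° and angle E = 16°, so their sum is 142°.
Therefore angle F = 180° - 142° = 38°.

38 degrees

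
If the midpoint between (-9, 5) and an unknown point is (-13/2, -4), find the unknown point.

Using the midpoint formula: M = ((x1 + x2)/2, (y1 + y2)/2)
We know M = (-13/2, -4) and B = (-9, 5)
For x: -13/2 = (-9 + x2)/2, so x2 = 2*-13/2 - -9 = -4
For y: -4 = (5 + y2)/2, so y2 = 2*-4 - 5 = -13
D = (-4, -13)

(-4, -13)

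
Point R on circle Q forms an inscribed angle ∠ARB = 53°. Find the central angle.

By the inscribed angle theorem, the central angle is twice the inscribed angle.
Central angle = 2 × 53° = 106°

106°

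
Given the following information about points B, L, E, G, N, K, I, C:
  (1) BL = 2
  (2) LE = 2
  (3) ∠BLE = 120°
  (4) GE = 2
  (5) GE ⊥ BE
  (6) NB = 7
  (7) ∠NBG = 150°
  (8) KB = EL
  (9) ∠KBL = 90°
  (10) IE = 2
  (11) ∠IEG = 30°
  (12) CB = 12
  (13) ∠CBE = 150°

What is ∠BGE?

Step 1: By the law of cosines on triangle BLE: BE² = 2² + 2² − 2·2·2·cos(120°) = 12, so BE = 2·√3.
Step 2: By the law of cosines on triangle GEB: GB² = 2² + (2·√3)² − 2·2·2·√3·cos(90°) = 16, so GB = 4.
Step 3: By the inverse law of cosines on triangle BGE: cos(∠BGE) = (4² + 2² − (2·√3)²) / (2·4·2) = 8/16 = 0.5, so ∠BGE = 60°.

Therefore, the measure of angle ∠BGE = 60°.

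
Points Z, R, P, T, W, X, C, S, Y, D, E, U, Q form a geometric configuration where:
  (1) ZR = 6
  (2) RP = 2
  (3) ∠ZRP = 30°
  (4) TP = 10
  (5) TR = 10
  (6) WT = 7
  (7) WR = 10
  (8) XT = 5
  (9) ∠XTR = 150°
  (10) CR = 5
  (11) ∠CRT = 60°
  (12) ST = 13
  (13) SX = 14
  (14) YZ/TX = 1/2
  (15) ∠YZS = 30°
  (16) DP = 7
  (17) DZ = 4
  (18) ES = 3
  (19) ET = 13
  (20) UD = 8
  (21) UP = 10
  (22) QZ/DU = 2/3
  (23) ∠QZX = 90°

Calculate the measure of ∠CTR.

Step 1: By the law of cosines on triangle TRC: TC² = 10² + 5² − 2·10·5·cos(60°) = 75, so TC = 5·√3.
Step 2: By the inverse law of cosines on triangle CTR: cos(∠CTR) = ((5·√3)² + 10² − 5²) / (2·5·√3·10) = 150/173.21 = 0.866, so ∠CTR = 30°.

Therefore, the measure of angle ∠CTR = 30°.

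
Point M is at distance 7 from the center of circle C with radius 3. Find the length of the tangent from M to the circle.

tangent = √(d² - r²) = √(7² - 3²) = √(49 - 9) = √40 = 2*sqrt(10)

2*sqrt(10)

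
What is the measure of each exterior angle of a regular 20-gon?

Each exterior angle of a regular n-gon is 360 / n.
For n = 20: 360 / 20 = 18 degrees.

18 degrees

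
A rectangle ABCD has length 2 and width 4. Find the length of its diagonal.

d = sqrt(2^2 + 4^2) = sqrt(20) = 2*sqrt(5)

2*sqrt(5)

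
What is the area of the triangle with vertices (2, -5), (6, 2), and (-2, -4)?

Shoelace: Area = (1/2)|2(2--4) + 6(-4--5) + -2(-5-2)| = (1/2)(32) = 16

16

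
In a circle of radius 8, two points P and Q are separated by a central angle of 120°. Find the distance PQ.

Drop a perpendicular from the center to the chord, bisecting both the chord and the central angle.
Each half-chord = r sin(θ/2) = 8 sin(60°).
The full chord = 2 × 8 × sin(60°) = 8*sqrt(3).

8*sqrt(3)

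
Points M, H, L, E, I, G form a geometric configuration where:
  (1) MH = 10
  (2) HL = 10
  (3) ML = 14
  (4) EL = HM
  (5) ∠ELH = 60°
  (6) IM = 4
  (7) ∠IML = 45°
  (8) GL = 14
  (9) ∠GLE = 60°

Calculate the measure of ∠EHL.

From the given relations: EL = HM = 10.
Step 1: By the law of cosines on triangle HLE: HE² = 10² + 10² − 2·10·10·cos(60°) = 100, so HE = 10.
Step 2: By the inverse law of cosines on triangle EHL: cos(∠EHL) = (10² + 10² − 10²) / (2·10·10) = 100/200 = 0.5, so ∠EHL = 60°.

Therefore, the measure of angle ∠EHL = 60°.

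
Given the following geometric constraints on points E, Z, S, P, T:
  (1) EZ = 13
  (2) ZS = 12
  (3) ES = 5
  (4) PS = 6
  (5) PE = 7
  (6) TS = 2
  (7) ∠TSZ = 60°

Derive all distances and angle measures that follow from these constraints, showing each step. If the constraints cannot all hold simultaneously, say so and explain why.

The constraints are consistent.

Step 1: From ZS = 12, ST = 2, and ∠ZST = 60°, by the law of cosines:
  ZT² = ZS² + ST² - 2·ZS·ST·cos(60°) = 144 + 4 - 24 = 124
  ZT = 2·√31

Step 2: From EP = 7, ES = 5, PS = 6, by the inverse law of cosines:
  cos(∠PES) = (EP² + ES² - PS²) / (2·EP·ES)
  ∠PES = 57.12°

Step 3: From ES = 5, EZ = 13, SZ = 12, by the inverse law of cosines:
  cos(∠SEZ) = (ES² + EZ² - SZ²) / (2·ES·EZ)
  ∠SEZ = 67.38°

Step 4: From ZE = 13, ZS = 12, ES = 5, by the inverse law of cosines:
  cos(∠EZS) = (ZE² + ZS² - ES²) / (2·ZE·ZS)
  ∠EZS = 22.62°

Step 5: From SE = 5, SP = 6, EP = 7, by the inverse law of cosines:
  cos(∠ESP) = (SE² + SP² - EP²) / (2·SE·SP)
  ∠ESP = 78.46°

Step 6: From SE = 5, SZ = 12, EZ = 13, by the inverse law of cosines:
  cos(∠ESZ) = (SE² + SZ² - EZ²) / (2·SE·SZ)
  ∠ESZ = 90°

Step 7: From PE = 7, PS = 6, ES = 5, by the inverse law of cosines:
  cos(∠EPS) = (PE² + PS² - ES²) / (2·PE·PS)
  ∠EPS = 44.42°

Step 8: From ZS = 12, ZT = 2·√31, ST = 2, by the inverse law of cosines:
  cos(∠SZT) = (ZS² + ZT² - ST²) / (2·ZS·ZT)
  ∠SZT = 8.95°

Step 9: From TS = 2, TZ = 2·√31, SZ = 12, by the inverse law of cosines:
  cos(∠STZ) = (TS² + TZ² - SZ²) / (2·TS·TZ)
  ∠STZ = 111.05°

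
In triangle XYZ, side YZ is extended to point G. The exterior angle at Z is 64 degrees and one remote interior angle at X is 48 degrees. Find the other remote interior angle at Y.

The exterior angle theorem states that an exterior angle equals the sum of the two non-adjacent interior angles.
So 64 = 48 + angle Y, which gives angle Y = 64 - 48 = 16 degrees.

16 degrees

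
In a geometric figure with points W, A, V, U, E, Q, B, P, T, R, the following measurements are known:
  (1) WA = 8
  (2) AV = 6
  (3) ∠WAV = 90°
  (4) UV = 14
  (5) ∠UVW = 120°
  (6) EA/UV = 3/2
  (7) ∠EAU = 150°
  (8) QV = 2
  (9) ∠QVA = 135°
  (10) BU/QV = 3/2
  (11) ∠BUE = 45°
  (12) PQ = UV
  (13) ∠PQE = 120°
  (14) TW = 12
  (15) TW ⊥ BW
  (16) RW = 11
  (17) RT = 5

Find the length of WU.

Step 1: By the law of cosines on triangle VAW: VW² = 6² + 8² − 2·6·8·cos(90°) = 100, so VW = 10.
Step 2: By the law of cosines on triangle WVU: WU² = 10² + 14² − 2·10·14·cos(120°) = 436, so WU = 2·√109.

Therefore, the length of WU = 2·√109.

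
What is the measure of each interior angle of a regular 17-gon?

Each interior angle of a regular n-gon is (n - 2) * 180 / n.
For n = 17: (17 - 2) * 180 / 17 = 2700/17 = 2700/17 degrees.

2700/17 degrees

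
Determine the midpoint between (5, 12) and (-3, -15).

The midpoint is the average of the coordinates:
x: (5 + -3)/2 = 1
y: (12 + -15)/2 = -3/2
Midpoint = (1, -3/2)

(1, -3/2)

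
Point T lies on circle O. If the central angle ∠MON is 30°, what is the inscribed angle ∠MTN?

By the inscribed angle theorem, the inscribed angle is half the central angle.
Inscribed angle = 30° / 2 = 15°

15°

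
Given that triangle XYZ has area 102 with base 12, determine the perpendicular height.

height = 2 * 102 / 12 = 17

17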